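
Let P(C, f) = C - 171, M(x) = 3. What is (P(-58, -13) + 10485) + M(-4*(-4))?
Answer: 10259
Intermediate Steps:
P(C, f) = -171 + C
(P(-58, -13) + 10485) + M(-4*(-4)) = ((-171 - 58) + 10485) + 3 = (-229 + 10485) + 3 = 10256 + 3 = 10259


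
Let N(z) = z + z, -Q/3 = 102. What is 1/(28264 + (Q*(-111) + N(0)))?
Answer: 1/62230 ≈ 1.6069e-5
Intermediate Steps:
Q = -306 (Q = -3*102 = -306)
N(z) = 2*z
1/(28264 + (Q*(-111) + N(0))) = 1/(28264 + (-306*(-111) + 2*0)) = 1/(28264 + (33966 + 0)) = 1/(28264 + 33966) = 1/62230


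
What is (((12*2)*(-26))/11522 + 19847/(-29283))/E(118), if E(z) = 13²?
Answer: -123474863/28510192347 ≈ -0.0043309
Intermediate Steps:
E(z) = 169
(((12*2)*(-26))/11522 + 19847/(-29283))/E(118) = (((12*2)*(-26))/11522 + 19847/(-29283))/169 = ((24*(-26))*(1/11522) + 19847*(-1/29283))*(1/169) = (-624*1/11522 - 19847/29283)*(1/169) = (-312/5761 - 19847/29283)*(1/169) = -123474863/168699363*1/169 = -123474863/28510192347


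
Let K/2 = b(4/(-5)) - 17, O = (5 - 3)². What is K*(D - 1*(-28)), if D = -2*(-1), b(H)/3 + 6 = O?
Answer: -1380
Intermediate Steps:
O = 4 (O = 2² = 4)
b(H) = -6 (b(H) = -18 + 3*4 = -18 + 12 = -6)
D = 2
K = -46 (K = 2*(-6 - 17) = 2*(-23) = -46)
K*(D - 1*(-28)) = -46*(2 - 1*(-28)) = -46*(2 + 28) = -46*30 = -1380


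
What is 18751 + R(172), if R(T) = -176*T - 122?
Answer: -11643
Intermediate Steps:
R(T) = -122 - 176*T
18751 + R(172) = 18751 + (-122 - 176*172) = 18751 + (-122 - 30272) = 18751 - 30394 = -11643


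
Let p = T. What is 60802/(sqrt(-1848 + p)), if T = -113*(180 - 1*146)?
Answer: -30401*I*sqrt(5690)/2845 ≈ -806.05*I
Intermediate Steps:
T = -3842 (T = -113*(180 - 146) = -113*34 = -3842)
p = -3842
60802/(sqrt(-1848 + p)) = 60802/(sqrt(-1848 - 3842)) = 60802/(sqrt(-5690)) = 60802/((I*sqrt(5690))) = 60802*(-I*sqrt(5690)/5690) = -30401*I*sqrt(5690)/2845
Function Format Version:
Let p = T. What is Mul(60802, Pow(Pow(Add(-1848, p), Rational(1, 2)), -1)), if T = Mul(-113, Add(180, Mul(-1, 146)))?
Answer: Mul(Rational(-30401, 2845), I, Pow(5690, Rational(1, 2))) ≈ Mul(-806.05, I)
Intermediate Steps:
T = -3842 (T = Mul(-113, Add(180, -146)) = Mul(-113, 34) = -3842)
p = -3842
Mul(60802, Pow(Pow(Add(-1848, p), Rational(1, 2)), -1)) = Mul(60802, Pow(Pow(Add(-1848, -3842), Rational(1, 2)), -1)) = Mul(60802, Pow(Pow(-5690, Rational(1, 2)), -1)) = Mul(60802, Pow(Mul(I, Pow(5690, Rational(1, 2))), -1)) = Mul(60802, Mul(Rational(-1, 5690), I, Pow(5690, Rational(1, 2)))) = Mul(Rational(-30401, 2845), I, Pow(5690, Rational(1, 2)))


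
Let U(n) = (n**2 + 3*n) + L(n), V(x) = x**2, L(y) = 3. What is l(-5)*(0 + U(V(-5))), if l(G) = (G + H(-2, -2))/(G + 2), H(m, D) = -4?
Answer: 2109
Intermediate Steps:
U(n) = 3 + n**2 + 3*n (U(n) = (n**2 + 3*n) + 3 = 3 + n**2 + 3*n)
l(G) = (-4 + G)/(2 + G) (l(G) = (G - 4)/(G + 2) = (-4 + G)/(2 + G))
l(-5)*(0 + U(V(-5))) = ((-4 - 5)/(2 - 5))*(0 + (3 + ((-5)**2)**2 + 3*(-5)**2)) = (-9/(-3))*(0 + (3 + 25**2 + 3*25)) = (-1/3*(-9))*(0 + (3 + 625 + 75)) = 3*(0 + 703) = 3*703 = 2109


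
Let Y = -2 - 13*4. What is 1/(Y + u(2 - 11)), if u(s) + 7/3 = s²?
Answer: 3/74 ≈ 0.040541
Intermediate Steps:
Y = -54 (Y = -2 - 52 = -54)
u(s) = -7/3 + s²
1/(Y + u(2 - 11)) = 1/(-54 + (-7/3 + (2 - 11)²)) = 1/(-54 + (-7/3 + (-9)²)) = 1/(-54 + (-7/3 + 81)) = 1/(-54 + 236/3) = 1/(74/3) = 3/74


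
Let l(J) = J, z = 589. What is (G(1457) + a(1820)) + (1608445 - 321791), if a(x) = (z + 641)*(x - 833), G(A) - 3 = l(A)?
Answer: 2502124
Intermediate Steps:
G(A) = 3 + A
a(x) = -1024590 + 1230*x (a(x) = (589 + 641)*(x - 833) = 1230*(-833 + x) = -1024590 + 1230*x)
(G(1457) + a(1820)) + (1608445 - 321791) = ((3 + 1457) + (-1024590 + 1230*1820)) + (1608445 - 321791) = (1460 + (-1024590 + 2238600)) + 1286654 = (1460 + 1214010) + 1286654 = 1215470 + 1286654 = 2502124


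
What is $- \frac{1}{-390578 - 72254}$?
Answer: $\frac{1}{462832} \approx 2.1606 \cdot 10^{-6}$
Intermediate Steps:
$- \frac{1}{-390578 - 72254} = - \frac{1}{-462832} = \left(-1\right) \left(- \frac{1}{462832}\right) = \frac{1}{462832}$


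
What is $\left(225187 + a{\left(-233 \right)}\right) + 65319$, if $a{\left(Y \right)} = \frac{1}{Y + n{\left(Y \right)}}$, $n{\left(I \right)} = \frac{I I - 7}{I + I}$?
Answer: $\frac{23655903347}{81430} \approx 2.9051 \cdot 10^{5}$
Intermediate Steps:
$n{\left(I \right)} = \frac{-7 + I^{2}}{2 I}$ ($n{\left(I \right)} = \frac{I^{2} - 7}{2 I} = \left(-7 + I^{2}\right) \frac{1}{2 I} = \frac{-7 + I^{2}}{2 I}$)
$a{\left(Y \right)} = \frac{1}{Y + \frac{-7 + Y^{2}}{2 Y}}$
$\left(225187 + a{\left(-233 \right)}\right) + 65319 = \left(225187 + 2 \left(-233\right) \frac{1}{-7 + 3 \left(-233\right)^{2}}\right) + 65319 = \left(225187 + 2 \left(-233\right) \frac{1}{-7 + 3 \cdot 54289}\right) + 65319 = \left(225187 + 2 \left(-233\right) \frac{1}{-7 + 162867}\right) + 65319 = \left(225187 + 2 \left(-233\right) \frac{1}{162860}\right) + 65319 = \left(225187 - \frac{233}{81430}\right) + 65319 = \frac{18336977177}{81430} + 65319 = \frac{23655903347}{81430}$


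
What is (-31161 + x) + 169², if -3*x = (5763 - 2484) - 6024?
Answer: -1685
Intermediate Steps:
x = 915 (x = -((5763 - 2484) - 6024)/3 = -(3279 - 6024)/3 = -⅓*(-2745) = 915)
(-31161 + x) + 169² = (-31161 + 915) + 169² = -30246 + 28561 = -1685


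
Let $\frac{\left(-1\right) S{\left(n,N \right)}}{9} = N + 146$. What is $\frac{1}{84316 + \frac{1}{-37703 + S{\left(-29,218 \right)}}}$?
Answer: $\frac{40979}{3455185363} \approx 1.186 \cdot 10^{-5}$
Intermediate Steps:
$S{\left(n,N \right)} = -1314 - 9 N$ ($S{\left(n,N \right)} = - 9 \left(N + 146\right) = - 9 \left(146 + N\right) = -1314 - 9 N$)
$\frac{1}{84316 + \frac{1}{-37703 + S{\left(-29,218 \right)}}} = \frac{1}{84316 + \frac{1}{-37703 - 3276}} = \frac{1}{84316 + \frac{1}{-40979}} = \frac{1}{84316 - \frac{1}{40979}} = \frac{1}{\frac{3455185363}{40979}} = \frac{40979}{3455185363}$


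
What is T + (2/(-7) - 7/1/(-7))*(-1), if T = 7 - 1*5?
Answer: 9/7 ≈ 1.2857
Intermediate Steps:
T = 2 (T = 7 - 5 = 2)
T + (2/(-7) - 7/1/(-7))*(-1) = 2 + (2/(-7) - 7/1/(-7))*(-1) = 2 + (2*(-⅐) - 7*1*(-⅐))*(-1) = 2 + (-2/7 - 7*(-⅐))*(-1) = 2 + (-2/7 + 1)*(-1) = 2 + (5/7)*(-1) = 2 - 5/7 = 9/7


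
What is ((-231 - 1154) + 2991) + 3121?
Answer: 4727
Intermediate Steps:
((-231 - 1154) + 2991) + 3121 = (-1385 + 2991) + 3121 = 1606 + 3121 = 4727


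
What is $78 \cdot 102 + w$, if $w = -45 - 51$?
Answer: $7860$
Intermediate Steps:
$w = -96$ ($w = -45 - 51 = -96$)
$78 \cdot 102 + w = 78 \cdot 102 - 96 = 7956 - 96 = 7860$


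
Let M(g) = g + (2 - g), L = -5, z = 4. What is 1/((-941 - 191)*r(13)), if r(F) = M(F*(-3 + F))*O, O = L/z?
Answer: 1/2830 ≈ 0.00035336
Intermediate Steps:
O = -5/4 ≈ -1.2500
M(g) = 2
r(F) = -5/2 (r(F) = 2*(-5/4) = -5/2)
1/((-941 - 191)*r(13)) = 1/((-941 - 191)*(-5/2)) = -⅖/(-1132) = -1/1132*(-⅖) = 1/2830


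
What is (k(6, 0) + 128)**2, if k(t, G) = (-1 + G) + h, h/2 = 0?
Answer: 16129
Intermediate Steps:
h = 0 (h = 2*0 = 0)
k(t, G) = -1 + G (k(t, G) = (-1 + G) + 0 = -1 + G)
(k(6, 0) + 128)**2 = ((-1 + 0) + 128)**2 = (-1 + 128)**2 = 127**2 = 16129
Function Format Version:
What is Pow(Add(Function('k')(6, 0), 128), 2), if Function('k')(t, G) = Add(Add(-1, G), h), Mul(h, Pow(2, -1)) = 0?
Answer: 16129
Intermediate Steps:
h = 0 (h = Mul(2, 0) = 0)
Function('k')(t, G) = Add(-1, G) (Function('k')(t, G) = Add(Add(-1, G), 0) = Add(-1, G))
Pow(Add(Function('k')(6, 0), 128), 2) = Pow(Add(Add(-1, 0), 128), 2) = Pow(Add(-1, 128), 2) = Pow(127, 2) = 16129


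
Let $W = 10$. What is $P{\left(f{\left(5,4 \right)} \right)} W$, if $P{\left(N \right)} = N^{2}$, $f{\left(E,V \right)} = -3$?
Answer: $90$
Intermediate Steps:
$P{\left(f{\left(5,4 \right)} \right)} W = \left(-3\right)^{2} \cdot 10 = 9 \cdot 10 = 90$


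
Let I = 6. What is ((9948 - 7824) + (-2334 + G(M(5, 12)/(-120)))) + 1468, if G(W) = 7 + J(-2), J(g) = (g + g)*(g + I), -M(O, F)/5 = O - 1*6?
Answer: 1249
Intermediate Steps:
M(O, F) = 30 - 5*O (M(O, F) = -5*(O - 1*6) = -5*(O - 6) = -5*(-6 + O) = 30 - 5*O)
J(g) = 2*g*(6 + g) (J(g) = (g + g)*(g + 6) = (2*g)*(6 + g) = 2*g*(6 + g))
G(W) = -9 (G(W) = 7 + 2*(-2)*(6 - 2) = 7 + 2*(-2)*4 = 7 - 16 = -9)
((9948 - 7824) + (-2334 + G(M(5, 12)/(-120)))) + 1468 = ((9948 - 7824) + (-2334 - 9)) + 1468 = (2124 - 2343) + 1468 = -219 + 1468 = 1249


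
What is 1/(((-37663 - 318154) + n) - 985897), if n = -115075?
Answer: -1/1456789 ≈ -6.8644e-7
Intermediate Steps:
1/(((-37663 - 318154) + n) - 985897) = 1/(((-37663 - 318154) - 115075) - 985897) = 1/((-355817 - 115075) - 985897) = 1/(-470892 - 985897) = 1/(-1456789) = -1/1456789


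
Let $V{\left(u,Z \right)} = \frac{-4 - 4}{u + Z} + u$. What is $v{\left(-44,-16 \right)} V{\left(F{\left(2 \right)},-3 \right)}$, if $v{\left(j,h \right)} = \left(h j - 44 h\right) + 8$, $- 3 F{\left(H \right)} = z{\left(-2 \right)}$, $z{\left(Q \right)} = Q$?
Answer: $\frac{40592}{7} \approx 5798.9$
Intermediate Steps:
$F{\left(H \right)} = \frac{2}{3}$ ($F{\left(H \right)} = \left(- \frac{1}{3}\right) \left(-2\right) = \frac{2}{3}$)
$v{\left(j,h \right)} = 8 - 44 h + h j$ ($v{\left(j,h \right)} = \left(- 44 h + h j\right) + 8 = 8 - 44 h + h j$)
$V{\left(u,Z \right)} = u - \frac{8}{Z + u}$ ($V{\left(u,Z \right)} = - \frac{8}{Z + u} + u = u - \frac{8}{Z + u}$)
$v{\left(-44,-16 \right)} V{\left(F{\left(2 \right)},-3 \right)} = \left(8 - -704 - -704\right) \frac{-8 + \left(\frac{2}{3}\right)^{2} - 2}{-3 + \frac{2}{3}} = \left(8 + 704 + 704\right) \frac{-8 + \frac{4}{9} - 2}{- \frac{7}{3}} = 1416 \left(\left(- \frac{3}{7}\right) \left(- \frac{86}{9}\right)\right) = 1416 \cdot \frac{86}{21} = \frac{40592}{7}$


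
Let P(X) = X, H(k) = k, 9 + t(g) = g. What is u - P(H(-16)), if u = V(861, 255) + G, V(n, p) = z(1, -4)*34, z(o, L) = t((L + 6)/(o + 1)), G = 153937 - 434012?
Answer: -280331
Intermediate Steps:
G = -280075
t(g) = -9 + g
z(o, L) = -9 + (6 + L)/(1 + o) (z(o, L) = -9 + (L + 6)/(o + 1) = -9 + (6 + L)/(1 + o))
V(n, p) = -272 (V(n, p) = ((-3 - 4 - 9*1)/(1 + 1))*34 = ((-3 - 4 - 9)/2)*34 = ((1/2)*(-16))*34 = -8*34 = -272)
u = -280347 (u = -272 - 280075 = -280347)
u - P(H(-16)) = -280347 - 1*(-16) = -280347 + 16 = -280331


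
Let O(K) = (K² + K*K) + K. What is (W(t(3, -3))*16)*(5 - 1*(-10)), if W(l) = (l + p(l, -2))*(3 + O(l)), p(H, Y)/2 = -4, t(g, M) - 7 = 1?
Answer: 0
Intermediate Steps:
O(K) = K + 2*K² (O(K) = (K² + K²) + K = 2*K² + K = K + 2*K²)
t(g, M) = 8 (t(g, M) = 7 + 1 = 8)
p(H, Y) = -8 (p(H, Y) = 2*(-4) = -8)
W(l) = (-8 + l)*(3 + l*(1 + 2*l)) (W(l) = (l - 8)*(3 + l*(1 + 2*l)) = (-8 + l)*(3 + l*(1 + 2*l)))
(W(t(3, -3))*16)*(5 - 1*(-10)) = ((-24 - 15*8² - 5*8 + 2*8³)*16)*(5 - 1*(-10)) = ((-24 - 15*64 - 40 + 2*512)*16)*(5 + 10) = ((-24 - 960 - 40 + 1024)*16)*15 = (0*16)*15 = 0*15 = 0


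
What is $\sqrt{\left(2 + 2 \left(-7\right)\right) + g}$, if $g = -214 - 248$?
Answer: $i \sqrt{474} \approx 21.772 i$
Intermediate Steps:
$g = -462$
$\sqrt{\left(2 + 2 \left(-7\right)\right) + g} = \sqrt{\left(2 + 2 \left(-7\right)\right) - 462} = \sqrt{\left(2 - 14\right) - 462} = \sqrt{-12 - 462} = \sqrt{-474} = i \sqrt{474}$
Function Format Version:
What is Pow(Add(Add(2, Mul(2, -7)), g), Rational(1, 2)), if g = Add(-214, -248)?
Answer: Mul(I, Pow(474, Rational(1, 2))) ≈ Mul(21.772, I)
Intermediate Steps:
g = -462
Pow(Add(Add(2, Mul(2, -7)), g), Rational(1, 2)) = Pow(Add(Add(2, Mul(2, -7)), -462), Rational(1, 2)) = Pow(Add(Add(2, -14), -462), Rational(1, 2)) = Pow(Add(-12, -462), Rational(1, 2)) = Pow(-474, Rational(1, 2)) = Mul(I, Pow(474, Rational(1, 2)))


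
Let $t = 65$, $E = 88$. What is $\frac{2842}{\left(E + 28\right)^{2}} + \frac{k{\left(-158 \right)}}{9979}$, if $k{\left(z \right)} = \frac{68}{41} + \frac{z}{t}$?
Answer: $\frac{1302630259}{6169816120} \approx 0.21113$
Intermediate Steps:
$k{\left(z \right)} = \frac{68}{41} + \frac{z}{65}$
$\frac{2842}{\left(E + 28\right)^{2}} + \frac{k{\left(-158 \right)}}{9979} = \frac{2842}{\left(88 + 28\right)^{2}} + \frac{\frac{68}{41} + \frac{1}{65} \left(-158\right)}{9979} = \frac{2842}{116^{2}} + \left(\frac{68}{41} - \frac{158}{65}\right) \frac{1}{9979} = \frac{2842}{13456} - \frac{2058}{26594035} = 2842 \cdot \frac{1}{13456} - \frac{2058}{26594035} = \frac{49}{232} - \frac{2058}{26594035} = \frac{1302630259}{6169816120}$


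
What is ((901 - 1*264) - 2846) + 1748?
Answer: -461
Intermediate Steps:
((901 - 1*264) - 2846) + 1748 = ((901 - 264) - 2846) + 1748 = (637 - 2846) + 1748 = -2209 + 1748 = -461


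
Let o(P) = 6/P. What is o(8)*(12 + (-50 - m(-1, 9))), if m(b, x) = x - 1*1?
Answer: -69/2 ≈ -34.500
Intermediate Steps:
m(b, x) = -1 + x (m(b, x) = x - 1 = -1 + x)
o(8)*(12 + (-50 - m(-1, 9))) = (6/8)*(12 + (-50 - (-1 + 9))) = (6*(1/8))*(12 + (-50 - 1*8)) = 3*(12 + (-50 - 8))/4 = 3*(12 - 58)/4 = (3/4)*(-46) = -69/2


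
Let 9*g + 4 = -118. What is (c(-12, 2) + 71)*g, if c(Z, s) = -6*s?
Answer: -7198/9 ≈ -799.78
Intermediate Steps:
g = -122/9 (g = -4/9 + (1/9)*(-118) = -4/9 - 118/9 = -122/9 ≈ -13.556)
(c(-12, 2) + 71)*g = (-6*2 + 71)*(-122/9) = (-12 + 71)*(-122/9) = 59*(-122/9) = -7198/9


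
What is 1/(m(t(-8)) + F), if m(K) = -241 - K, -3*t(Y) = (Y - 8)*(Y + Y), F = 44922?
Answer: 3/134299 ≈ 2.2338e-5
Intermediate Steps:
t(Y) = -2*Y*(-8 + Y)/3 (t(Y) = -(Y - 8)*(Y + Y)/3 = -(-8 + Y)*2*Y/3 = -2*Y*(-8 + Y)/3)
1/(m(t(-8)) + F) = 1/((-241 - 2*(-8)*(8 - 1*(-8))/3) + 44922) = 1/((-241 - 2*(-8)*(8 + 8)/3) + 44922) = 1/((-241 - 2*(-8)*16/3) + 44922) = 1/((-241 - 1*(-256/3)) + 44922) = 1/((-241 + 256/3) + 44922) = 1/(-467/3 + 44922) = 1/(134299/3) = 3/134299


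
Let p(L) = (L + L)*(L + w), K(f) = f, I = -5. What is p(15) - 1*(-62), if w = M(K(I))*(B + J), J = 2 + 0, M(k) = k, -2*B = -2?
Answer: 62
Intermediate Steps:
B = 1 (B = -1/2*(-2) = 1)
J = 2
w = -15 (w = -5*(1 + 2) = -5*3 = -15)
p(L) = 2*L*(-15 + L) (p(L) = (L + L)*(L - 15) = (2*L)*(-15 + L) = 2*L*(-15 + L))
p(15) - 1*(-62) = 2*15*(-15 + 15) - 1*(-62) = 2*15*0 + 62 = 0 + 62 = 62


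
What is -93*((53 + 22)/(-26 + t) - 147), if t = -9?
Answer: 97092/7 ≈ 13870.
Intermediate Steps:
-93*((53 + 22)/(-26 + t) - 147) = -93*((53 + 22)/(-26 - 9) - 147) = -93*(75/(-35) - 147) = -93*(75*(-1/35) - 147) = -93*(-15/7 - 147) = -93*(-1044/7) = 97092/7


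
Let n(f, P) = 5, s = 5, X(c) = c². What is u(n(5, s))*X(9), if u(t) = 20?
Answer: 1620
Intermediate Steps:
u(n(5, s))*X(9) = 20*9² = 20*81 = 1620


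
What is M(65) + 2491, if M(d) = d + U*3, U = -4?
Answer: 2544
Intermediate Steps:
M(d) = -12 + d (M(d) = d - 4*3 = d - 12 = -12 + d)
M(65) + 2491 = (-12 + 65) + 2491 = 53 + 2491 = 2544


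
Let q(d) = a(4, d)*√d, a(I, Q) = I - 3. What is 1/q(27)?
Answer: √3/9 ≈ 0.19245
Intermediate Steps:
a(I, Q) = -3 + I
q(d) = √d (q(d) = (-3 + 4)*√d = 1*√d = √d)
1/q(27) = 1/(√27) = 1/(3*√3) = √3/9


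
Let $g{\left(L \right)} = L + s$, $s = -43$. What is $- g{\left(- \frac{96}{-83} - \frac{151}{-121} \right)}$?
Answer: $\frac{407700}{10043} \approx 40.595$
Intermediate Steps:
$g{\left(L \right)} = -43 + L$ ($g{\left(L \right)} = L - 43 = -43 + L$)
$- g{\left(- \frac{96}{-83} - \frac{151}{-121} \right)} = - (-43 - \left(- \frac{151}{121} - \frac{96}{83}\right)) = - (-43 - - \frac{24149}{10043}) = - (-43 + \left(\frac{96}{83} + \frac{151}{121}\right)) = - (-43 + \frac{24149}{10043}) = \left(-1\right) \left(- \frac{407700}{10043}\right) = \frac{407700}{10043}$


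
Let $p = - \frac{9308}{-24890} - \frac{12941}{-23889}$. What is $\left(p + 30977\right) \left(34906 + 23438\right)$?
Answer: $\frac{179110072848005728}{99099535} \approx 1.8074 \cdot 10^{9}$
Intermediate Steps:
$p = \frac{272230151}{297298605}$ ($p = \left(-9308\right) \left(- \frac{1}{24890}\right) - - \frac{12941}{23889} = \frac{4654}{12445} + \frac{12941}{23889} = \frac{272230151}{297298605} \approx 0.91568$)
$\left(p + 30977\right) \left(34906 + 23438\right) = \left(\frac{272230151}{297298605} + 30977\right) \left(34906 + 23438\right) = \frac{9209691117236}{297298605} \cdot 58344 = \frac{179110072848005728}{99099535}$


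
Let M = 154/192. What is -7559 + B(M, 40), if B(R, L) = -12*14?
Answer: -7727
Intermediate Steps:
M = 77/96 (M = 154*(1/192) = 77/96 ≈ 0.80208)
B(R, L) = -168
-7559 + B(M, 40) = -7559 - 168 = -7727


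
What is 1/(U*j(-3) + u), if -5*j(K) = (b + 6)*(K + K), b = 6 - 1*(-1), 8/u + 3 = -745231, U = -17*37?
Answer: -1863085/18281335274 ≈ -0.00010191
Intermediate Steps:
U = -629
u = -4/372617 (u = 8/(-3 - 745231) = 8/(-745234) = 8*(-1/745234) = -4/372617 ≈ -1.0735e-5)
b = 7 (b = 6 + 1 = 7)
j(K) = -26*K/5 (j(K) = -(7 + 6)*(K + K)/5 = -13*2*K/5 = -26*K/5)
1/(U*j(-3) + u) = 1/(-(-16354)*(-3)/5 - 4/372617) = 1/(-629*78/5 - 4/372617) = 1/(-49062/5 - 4/372617) = 1/(-18281335274/1863085) = -1863085/18281335274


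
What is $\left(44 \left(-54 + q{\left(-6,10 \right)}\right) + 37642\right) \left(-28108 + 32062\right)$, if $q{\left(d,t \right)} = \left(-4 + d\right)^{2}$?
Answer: $156839364$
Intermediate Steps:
$\left(44 \left(-54 + q{\left(-6,10 \right)}\right) + 37642\right) \left(-28108 + 32062\right) = \left(44 \left(-54 + \left(-4 - 6\right)^{2}\right) + 37642\right) \left(-28108 + 32062\right) = \left(44 \left(-54 + \left(-10\right)^{2}\right) + 37642\right) 3954 = \left(44 \left(-54 + 100\right) + 37642\right) 3954 = \left(44 \cdot 46 + 37642\right) 3954 = \left(2024 + 37642\right) 3954 = 39666 \cdot 3954 = 156839364$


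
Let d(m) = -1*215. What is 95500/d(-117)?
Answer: -19100/43 ≈ -444.19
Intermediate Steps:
d(m) = -215
95500/d(-117) = 95500/(-215) = 95500*(-1/215) = -19100/43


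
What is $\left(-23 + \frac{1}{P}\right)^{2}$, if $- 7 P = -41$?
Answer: $\frac{876096}{1681} \approx 521.18$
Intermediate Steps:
$P = \frac{41}{7}$ ($P = \left(- \frac{1}{7}\right) \left(-41\right) = \frac{41}{7} \approx 5.8571$)
$\left(-23 + \frac{1}{P}\right)^{2} = \left(-23 + \frac{1}{\frac{41}{7}}\right)^{2} = \left(-23 + \frac{7}{41}\right)^{2} = \left(- \frac{936}{41}\right)^{2} = \frac{876096}{1681}$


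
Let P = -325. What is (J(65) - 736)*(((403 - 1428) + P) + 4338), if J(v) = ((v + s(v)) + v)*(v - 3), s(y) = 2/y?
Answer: 1422837792/65 ≈ 2.1890e+7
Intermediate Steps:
J(v) = (-3 + v)*(2*v + 2/v) (J(v) = ((v + 2/v) + v)*(v - 3) = (2*v + 2/v)*(-3 + v) = (-3 + v)*(2*v + 2/v))
(J(65) - 736)*(((403 - 1428) + P) + 4338) = ((2 - 6*65 - 6/65 + 2*65**2) - 736)*(((403 - 1428) - 325) + 4338) = ((2 - 390 - 6*1/65 + 2*4225) - 736)*((-1025 - 325) + 4338) = ((2 - 390 - 6/65 + 8450) - 736)*(-1350 + 4338) = (524024/65 - 736)*2988 = (476184/65)*2988 = 1422837792/65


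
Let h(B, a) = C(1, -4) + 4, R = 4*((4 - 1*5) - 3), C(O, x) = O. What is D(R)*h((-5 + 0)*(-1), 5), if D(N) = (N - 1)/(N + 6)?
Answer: 17/2 ≈ 8.5000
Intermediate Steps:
R = -16 (R = 4*((4 - 5) - 3) = 4*(-1 - 3) = 4*(-4) = -16)
h(B, a) = 5 (h(B, a) = 1 + 4 = 5)
D(N) = (-1 + N)/(6 + N)
D(R)*h((-5 + 0)*(-1), 5) = ((-1 - 16)/(6 - 16))*5 = (-17/(-10))*5 = -⅒*(-17)*5 = (17/10)*5 = 17/2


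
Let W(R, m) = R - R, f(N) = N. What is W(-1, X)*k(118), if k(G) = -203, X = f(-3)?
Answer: 0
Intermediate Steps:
X = -3
W(R, m) = 0
W(-1, X)*k(118) = 0*(-203) = 0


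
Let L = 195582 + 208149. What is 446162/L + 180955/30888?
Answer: 119119609/17106232 ≈ 6.9635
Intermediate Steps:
L = 403731
446162/L + 180955/30888 = 446162/403731 + 180955/30888 = 119119609/17106232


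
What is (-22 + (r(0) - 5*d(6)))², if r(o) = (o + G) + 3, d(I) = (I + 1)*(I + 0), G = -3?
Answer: 53824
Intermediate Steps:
d(I) = I*(1 + I) (d(I) = (1 + I)*I = I*(1 + I))
r(o) = o (r(o) = (o - 3) + 3 = (-3 + o) + 3 = o)
(-22 + (r(0) - 5*d(6)))² = (-22 + (0 - 30*(1 + 6)))² = (-22 + (0 - 30*7))² = (-22 + (0 - 5*42))² = (-22 + (0 - 210))² = (-22 - 210)² = (-232)² = 53824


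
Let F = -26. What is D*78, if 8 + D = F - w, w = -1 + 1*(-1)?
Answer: -2496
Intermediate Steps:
w = -2 (w = -1 - 1 = -2)
D = -32 (D = -8 + (-26 - 1*(-2)) = -8 + (-26 + 2) = -8 - 24 = -32)
D*78 = -32*78 = -2496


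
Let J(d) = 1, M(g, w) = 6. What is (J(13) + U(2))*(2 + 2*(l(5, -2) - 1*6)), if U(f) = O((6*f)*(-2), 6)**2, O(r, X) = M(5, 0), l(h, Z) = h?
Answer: 0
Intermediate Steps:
O(r, X) = 6
U(f) = 36 (U(f) = 6**2 = 36)
(J(13) + U(2))*(2 + 2*(l(5, -2) - 1*6)) = (1 + 36)*(2 + 2*(5 - 1*6)) = 37*(2 + 2*(5 - 6)) = 37*(2 + 2*(-1)) = 37*(2 - 2) = 37*0 = 0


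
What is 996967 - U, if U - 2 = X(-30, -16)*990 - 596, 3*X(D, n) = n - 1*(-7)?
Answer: 1000531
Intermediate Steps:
X(D, n) = 7/3 + n/3 (X(D, n) = (n - 1*(-7))/3 = (n + 7)/3 = (7 + n)/3 = 7/3 + n/3)
U = -3564 (U = 2 + ((7/3 + (⅓)*(-16))*990 - 596) = 2 + ((7/3 - 16/3)*990 - 596) = 2 + (-3*990 - 596) = 2 + (-2970 - 596) = 2 - 3566 = -3564)
996967 - U = 996967 - 1*(-3564) = 996967 + 3564 = 1000531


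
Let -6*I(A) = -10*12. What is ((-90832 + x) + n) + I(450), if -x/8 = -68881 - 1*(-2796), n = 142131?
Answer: 579999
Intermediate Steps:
x = 528680 (x = -8*(-68881 - 1*(-2796)) = -8*(-68881 + 2796) = -8*(-66085) = 528680)
I(A) = 20 (I(A) = -(-5)*12/3 = -⅙*(-120) = 20)
((-90832 + x) + n) + I(450) = ((-90832 + 528680) + 142131) + 20 = (437848 + 142131) + 20 = 579979 + 20 = 579999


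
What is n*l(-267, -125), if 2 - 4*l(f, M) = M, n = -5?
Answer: -635/4 ≈ -158.75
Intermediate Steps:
l(f, M) = ½ - M/4
n*l(-267, -125) = -5*(½ - ¼*(-125)) = -5*(½ + 125/4) = -5*127/4 = -635/4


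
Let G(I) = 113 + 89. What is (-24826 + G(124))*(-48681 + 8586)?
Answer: 987299280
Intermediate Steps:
G(I) = 202
(-24826 + G(124))*(-48681 + 8586) = (-24826 + 202)*(-48681 + 8586) = -24624*(-40095) = 987299280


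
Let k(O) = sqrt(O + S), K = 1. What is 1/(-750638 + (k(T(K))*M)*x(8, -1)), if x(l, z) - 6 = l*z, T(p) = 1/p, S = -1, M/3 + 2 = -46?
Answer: -1/750638 ≈ -1.3322e-6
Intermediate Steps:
M = -144 (M = -6 + 3*(-46) = -6 - 138 = -144)
k(O) = sqrt(-1 + O) (k(O) = sqrt(O - 1) = sqrt(-1 + O))
x(l, z) = 6 + l*z
1/(-750638 + (k(T(K))*M)*x(8, -1)) = 1/(-750638 + (sqrt(-1 + 1/1)*(-144))*(6 + 8*(-1))) = 1/(-750638 + (sqrt(-1 + 1)*(-144))*(6 - 8)) = 1/(-750638 + (sqrt(0)*(-144))*(-2)) = 1/(-750638 + (0*(-144))*(-2)) = 1/(-750638 + 0*(-2)) = 1/(-750638 + 0) = 1/(-750638) = -1/750638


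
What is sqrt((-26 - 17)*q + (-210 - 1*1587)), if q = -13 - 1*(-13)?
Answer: I*sqrt(1797) ≈ 42.391*I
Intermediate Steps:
q = 0 (q = -13 + 13 = 0)
sqrt((-26 - 17)*q + (-210 - 1*1587)) = sqrt((-26 - 17)*0 + (-210 - 1*1587)) = sqrt(-43*0 + (-210 - 1587)) = sqrt(0 - 1797) = sqrt(-1797) = I*sqrt(1797)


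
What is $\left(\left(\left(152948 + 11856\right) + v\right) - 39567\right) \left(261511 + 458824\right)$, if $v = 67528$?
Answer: $138855376275$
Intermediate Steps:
$\left(\left(\left(152948 + 11856\right) + v\right) - 39567\right) \left(261511 + 458824\right) = \left(\left(\left(152948 + 11856\right) + 67528\right) - 39567\right) \left(261511 + 458824\right) = \left(\left(164804 + 67528\right) - 39567\right) 720335 = \left(232332 - 39567\right) 720335 = 192765 \cdot 720335 = 138855376275$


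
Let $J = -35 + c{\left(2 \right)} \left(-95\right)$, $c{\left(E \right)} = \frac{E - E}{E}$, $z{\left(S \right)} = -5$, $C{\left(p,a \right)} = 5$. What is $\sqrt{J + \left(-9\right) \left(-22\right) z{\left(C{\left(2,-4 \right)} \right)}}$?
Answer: $5 i \sqrt{41} \approx 32.016 i$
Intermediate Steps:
$c{\left(E \right)} = 0$ ($c{\left(E \right)} = \frac{0}{E} = 0$)
$J = -35$ ($J = -35 + 0 \left(-95\right) = -35 + 0 = -35$)
$\sqrt{J + \left(-9\right) \left(-22\right) z{\left(C{\left(2,-4 \right)} \right)}} = \sqrt{-35 + \left(-9\right) \left(-22\right) \left(-5\right)} = \sqrt{-35 + 198 \left(-5\right)} = \sqrt{-35 - 990} = \sqrt{-1025} = 5 i \sqrt{41}$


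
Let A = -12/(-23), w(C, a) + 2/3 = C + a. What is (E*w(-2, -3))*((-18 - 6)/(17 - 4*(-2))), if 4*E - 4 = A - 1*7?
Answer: -1938/575 ≈ -3.3704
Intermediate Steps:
w(C, a) = -2/3 + C + a (w(C, a) = -2/3 + (C + a) = -2/3 + C + a)
A = 12/23 (A = -12*(-1/23) = 12/23 ≈ 0.52174)
E = -57/92 (E = 1 + (12/23 - 1*7)/4 = 1 + (12/23 - 7)/4 = 1 + (1/4)*(-149/23) = 1 - 149/92 = -57/92 ≈ -0.61957)
(E*w(-2, -3))*((-18 - 6)/(17 - 4*(-2))) = (-57*(-2/3 - 2 - 3)/92)*((-18 - 6)/(17 - 4*(-2))) = (-57/92*(-17/3))*(-24/(17 + 8)) = 323*(-24/25)/92 = 323*(-24*1/25)/92 = (323/92)*(-24/25) = -1938/575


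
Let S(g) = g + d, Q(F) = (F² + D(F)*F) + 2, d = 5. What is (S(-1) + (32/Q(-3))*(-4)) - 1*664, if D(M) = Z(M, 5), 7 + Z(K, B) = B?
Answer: -11348/17 ≈ -667.53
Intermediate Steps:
Z(K, B) = -7 + B
D(M) = -2 (D(M) = -7 + 5 = -2)
Q(F) = 2 + F² - 2*F (Q(F) = (F² - 2*F) + 2 = 2 + F² - 2*F)
S(g) = 5 + g (S(g) = g + 5 = 5 + g)
(S(-1) + (32/Q(-3))*(-4)) - 1*664 = ((5 - 1) + (32/(2 + (-3)² - 2*(-3)))*(-4)) - 1*664 = (4 + (32/(2 + 9 + 6))*(-4)) - 664 = (4 + (32/17)*(-4)) - 664 = (4 - 128/17) - 664 = -60/17 - 664 = -11348/17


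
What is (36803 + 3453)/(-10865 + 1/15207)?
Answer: -18005088/4859531 ≈ -3.7051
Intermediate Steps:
(36803 + 3453)/(-10865 + 1/15207) = 40256/(-10865 + 1/15207) = 40256/(-165224054/15207) = 40256*(-15207/165224054) = -18005088/4859531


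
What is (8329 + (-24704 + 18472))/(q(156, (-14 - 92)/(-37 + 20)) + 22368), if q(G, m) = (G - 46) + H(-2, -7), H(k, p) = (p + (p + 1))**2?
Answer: 699/7549 ≈ 0.092595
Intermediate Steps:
H(k, p) = (1 + 2*p)**2 (H(k, p) = (p + (1 + p))**2 = (1 + 2*p)**2)
q(G, m) = 123 + G (q(G, m) = (G - 46) + (1 + 2*(-7))**2 = (-46 + G) + (1 - 14)**2 = (-46 + G) + (-13)**2 = (-46 + G) + 169 = 123 + G)
(8329 + (-24704 + 18472))/(q(156, (-14 - 92)/(-37 + 20)) + 22368) = (8329 + (-24704 + 18472))/((123 + 156) + 22368) = (8329 - 6232)/(279 + 22368) = 2097/22647 = 2097*(1/22647) = 699/7549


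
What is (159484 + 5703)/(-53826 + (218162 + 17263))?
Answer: 15017/16509 ≈ 0.90963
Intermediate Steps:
(159484 + 5703)/(-53826 + (218162 + 17263)) = 165187/(-53826 + 235425) = 165187/181599 = 165187*(1/181599) = 15017/16509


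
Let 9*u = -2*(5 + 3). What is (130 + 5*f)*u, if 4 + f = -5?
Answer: -1360/9 ≈ -151.11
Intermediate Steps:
u = -16/9 (u = (-2*(5 + 3))/9 = (-2*8)/9 = (⅑)*(-16) = -16/9 ≈ -1.7778)
f = -9 (f = -4 - 5 = -9)
(130 + 5*f)*u = (130 + 5*(-9))*(-16/9) = (130 - 45)*(-16/9) = 85*(-16/9) = -1360/9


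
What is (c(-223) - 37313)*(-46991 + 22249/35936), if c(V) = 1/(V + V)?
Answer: 28101775026756873/16027456 ≈ 1.7534e+9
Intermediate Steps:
c(V) = 1/(2*V)
(c(-223) - 37313)*(-46991 + 22249/35936) = ((½)/(-223) - 37313)*(-46991 + 22249/35936) = ((½)*(-1/223) - 37313)*(-46991 + 22249*(1/35936)) = (-1/446 - 37313)*(-46991 + 22249/35936) = -16641599/446*(-1688646327/35936) = 28101775026756873/16027456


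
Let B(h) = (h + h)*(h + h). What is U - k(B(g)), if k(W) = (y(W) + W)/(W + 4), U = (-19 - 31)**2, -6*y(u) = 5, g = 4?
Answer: 1019621/408 ≈ 2499.1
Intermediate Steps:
y(u) = -5/6 (y(u) = -1/6*5 = -5/6)
U = 2500 (U = (-50)**2 = 2500)
B(h) = 4*h**2 (B(h) = (2*h)*(2*h) = 4*h**2)
k(W) = (-5/6 + W)/(4 + W) (k(W) = (-5/6 + W)/(W + 4) = (-5/6 + W)/(4 + W))
U - k(B(g)) = 2500 - (-5/6 + 4*4**2)/(4 + 4*4**2) = 2500 - (-5/6 + 4*16)/(4 + 4*16) = 2500 - (-5/6 + 64)/(4 + 64) = 2500 - 379/(68*6) = 2500 - 1*379/408 = 2500 - 379/408 = 1019621/408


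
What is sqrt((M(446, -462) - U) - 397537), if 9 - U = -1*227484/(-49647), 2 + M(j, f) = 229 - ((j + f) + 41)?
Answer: 6*I*sqrt(3022753010927)/16549 ≈ 630.35*I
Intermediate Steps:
M(j, f) = 186 - f - j (M(j, f) = -2 + (229 - ((j + f) + 41)) = -2 + (229 - ((f + j) + 41)) = -2 + (229 - (41 + f + j)) = -2 + (229 + (-41 - f - j)) = -2 + (188 - f - j) = 186 - f - j)
U = 73113/16549 (U = 9 - (-1*227484)/(-49647) = 9 - (-227484)*(-1)/49647 = 9 - 1*75828/16549 = 9 - 75828/16549 = 73113/16549 ≈ 4.4180)
sqrt((M(446, -462) - U) - 397537) = sqrt(((186 - 1*(-462) - 1*446) - 1*73113/16549) - 397537) = sqrt(((186 + 462 - 446) - 73113/16549) - 397537) = sqrt((202 - 73113/16549) - 397537) = sqrt(3269785/16549 - 397537) = sqrt(-6575570028/16549) = 6*I*sqrt(3022753010927)/16549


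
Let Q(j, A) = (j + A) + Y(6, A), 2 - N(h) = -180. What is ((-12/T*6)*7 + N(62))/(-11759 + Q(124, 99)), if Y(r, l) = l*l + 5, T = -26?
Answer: -1309/11245 ≈ -0.11641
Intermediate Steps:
N(h) = 182 (N(h) = 2 - 1*(-180) = 2 + 180 = 182)
Y(r, l) = 5 + l² (Y(r, l) = l² + 5 = 5 + l²)
Q(j, A) = 5 + A + j + A² (Q(j, A) = (j + A) + (5 + A²) = (A + j) + (5 + A²) = 5 + A + j + A²)
((-12/T*6)*7 + N(62))/(-11759 + Q(124, 99)) = ((-12/(-26)*6)*7 + 182)/(-11759 + (5 + 99 + 124 + 99²)) = ((-12*(-1/26)*6)*7 + 182)/(-11759 + (5 + 99 + 124 + 9801)) = (((6/13)*6)*7 + 182)/(-11759 + 10029) = ((36/13)*7 + 182)/(-1730) = (252/13 + 182)*(-1/1730) = (2618/13)*(-1/1730) = -1309/11245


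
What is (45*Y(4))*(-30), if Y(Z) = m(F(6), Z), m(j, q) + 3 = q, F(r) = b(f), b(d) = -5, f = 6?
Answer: -1350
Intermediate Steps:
F(r) = -5
m(j, q) = -3 + q
Y(Z) = -3 + Z
(45*Y(4))*(-30) = (45*(-3 + 4))*(-30) = (45*1)*(-30) = 45*(-30) = -1350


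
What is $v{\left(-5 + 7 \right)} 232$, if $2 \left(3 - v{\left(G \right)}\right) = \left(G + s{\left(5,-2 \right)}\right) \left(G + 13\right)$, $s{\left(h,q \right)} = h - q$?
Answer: $-14964$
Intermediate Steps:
$v{\left(G \right)} = 3 - \frac{\left(7 + G\right) \left(13 + G\right)}{2}$ ($v{\left(G \right)} = 3 - \frac{\left(G + \left(5 - -2\right)\right) \left(G + 13\right)}{2} = 3 - \frac{\left(G + \left(5 + 2\right)\right) \left(13 + G\right)}{2} = 3 - \frac{\left(G + 7\right) \left(13 + G\right)}{2} = 3 - \frac{\left(7 + G\right) \left(13 + G\right)}{2}$)
$v{\left(-5 + 7 \right)} 232 = \left(- \frac{85}{2} - 10 \left(-5 + 7\right) - \frac{\left(-5 + 7\right)^{2}}{2}\right) 232 = \left(- \frac{85}{2} - 20 - \frac{2^{2}}{2}\right) 232 = \left(- \frac{85}{2} - 20 - 2\right) 232 = \left(- \frac{129}{2}\right) 232 = -14964$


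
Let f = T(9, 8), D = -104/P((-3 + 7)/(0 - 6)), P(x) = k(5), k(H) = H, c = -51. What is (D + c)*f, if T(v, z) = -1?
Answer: 359/5 ≈ 71.800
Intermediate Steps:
P(x) = 5
D = -104/5 ≈ -20.800
f = -1
(D + c)*f = (-104/5 - 51)*(-1) = -359/5*(-1) = 359/5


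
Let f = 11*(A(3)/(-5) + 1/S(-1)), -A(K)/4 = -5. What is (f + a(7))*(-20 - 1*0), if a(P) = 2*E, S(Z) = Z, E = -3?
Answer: 1220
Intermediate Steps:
a(P) = -6 (a(P) = 2*(-3) = -6)
A(K) = 20 (A(K) = -4*(-5) = 20)
f = -55 (f = 11*(20/(-5) + 1/(-1)) = 11*(20*(-1/5) + 1*(-1)) = 11*(-4 - 1) = 11*(-5) = -55)
(f + a(7))*(-20 - 1*0) = (-55 - 6)*(-20 - 1*0) = -61*(-20 + 0) = -61*(-20) = 1220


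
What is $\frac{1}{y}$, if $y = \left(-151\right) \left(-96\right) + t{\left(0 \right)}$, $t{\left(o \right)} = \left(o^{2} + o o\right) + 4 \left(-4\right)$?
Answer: $\frac{1}{14480} \approx 6.9061 \cdot 10^{-5}$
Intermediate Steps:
$t{\left(o \right)} = -16 + 2 o^{2}$ ($t{\left(o \right)} = \left(o^{2} + o^{2}\right) - 16 = 2 o^{2} - 16 = -16 + 2 o^{2}$)
$y = 14480$ ($y = \left(-151\right) \left(-96\right) - \left(16 - 2 \cdot 0^{2}\right) = 14496 + \left(-16 + 2 \cdot 0\right) = 14496 + \left(-16 + 0\right) = 14496 - 16 = 14480$)
$\frac{1}{y} = \frac{1}{14480}$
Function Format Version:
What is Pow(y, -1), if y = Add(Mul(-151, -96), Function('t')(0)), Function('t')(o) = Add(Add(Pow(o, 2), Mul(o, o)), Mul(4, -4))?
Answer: Rational(1, 14480) ≈ 6.9061e-5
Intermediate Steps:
Function('t')(o) = Add(-16, Mul(2, Pow(o, 2))) (Function('t')(o) = Add(Add(Pow(o, 2), Pow(o, 2)), -16) = Add(Mul(2, Pow(o, 2)), -16) = Add(-16, Mul(2, Pow(o, 2))))
y = 14480 (y = Add(Mul(-151, -96), Add(-16, Mul(2, Pow(0, 2)))) = Add(14496, Add(-16, Mul(2, 0))) = Add(14496, Add(-16, 0)) = Add(14496, -16) = 14480)
Pow(y, -1) = Pow(14480, -1) = Rational(1, 14480)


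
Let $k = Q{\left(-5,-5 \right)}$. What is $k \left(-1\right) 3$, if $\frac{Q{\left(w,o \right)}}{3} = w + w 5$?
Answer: $270$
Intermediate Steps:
$Q{\left(w,o \right)} = 18 w$ ($Q{\left(w,o \right)} = 3 \left(w + w 5\right) = 3 \left(w + 5 w\right) = 3 \cdot 6 w = 18 w$)
$k = -90$ ($k = 18 \left(-5\right) = -90$)
$k \left(-1\right) 3 = \left(-90\right) \left(-1\right) 3 = 90 \cdot 3 = 270$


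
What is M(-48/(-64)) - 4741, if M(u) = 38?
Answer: -4703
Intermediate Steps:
M(-48/(-64)) - 4741 = 38 - 4741 = -4703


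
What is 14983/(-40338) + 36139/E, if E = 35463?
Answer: 308810951/476835498 ≈ 0.64763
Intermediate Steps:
14983/(-40338) + 36139/E = 14983/(-40338) + 36139/35463 = 14983*(-1/40338) + 36139*(1/35463) = -14983/40338 + 36139/35463 = 308810951/476835498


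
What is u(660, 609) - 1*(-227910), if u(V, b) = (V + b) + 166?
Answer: 229345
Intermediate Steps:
u(V, b) = 166 + V + b
u(660, 609) - 1*(-227910) = (166 + 660 + 609) - 1*(-227910) = 1435 + 227910 = 229345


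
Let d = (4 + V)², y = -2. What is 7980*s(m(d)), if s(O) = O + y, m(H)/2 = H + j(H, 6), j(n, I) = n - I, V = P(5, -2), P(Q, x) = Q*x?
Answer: 1037400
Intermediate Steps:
V = -10 (V = 5*(-2) = -10)
d = 36 (d = (4 - 10)² = (-6)² = 36)
m(H) = -12 + 4*H (m(H) = 2*(H + (H - 1*6)) = 2*(H + (H - 6)) = 2*(H + (-6 + H)) = 2*(-6 + 2*H) = -12 + 4*H)
s(O) = -2 + O (s(O) = O - 2 = -2 + O)
7980*s(m(d)) = 7980*(-2 + (-12 + 4*36)) = 7980*(-2 + (-12 + 144)) = 7980*(-2 + 132) = 7980*130 = 1037400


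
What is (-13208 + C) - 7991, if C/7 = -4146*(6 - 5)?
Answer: -50221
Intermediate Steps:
C = -29022 (C = 7*(-4146*(6 - 5)) = 7*(-4146) = -29022)
(-13208 + C) - 7991 = (-13208 - 29022) - 7991 = -42230 - 7991 = -50221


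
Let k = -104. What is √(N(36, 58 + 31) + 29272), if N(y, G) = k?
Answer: 4*√1823 ≈ 170.79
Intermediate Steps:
N(y, G) = -104
√(N(36, 58 + 31) + 29272) = √(-104 + 29272) = √29168 = 4*√1823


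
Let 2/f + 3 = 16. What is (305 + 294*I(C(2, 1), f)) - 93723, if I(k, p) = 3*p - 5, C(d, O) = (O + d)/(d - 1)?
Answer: -1231780/13 ≈ -94752.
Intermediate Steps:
f = 2/13 (f = 2/(-3 + 16) = 2/13 ≈ 0.15385)
C(d, O) = (O + d)/(-1 + d)
I(k, p) = -5 + 3*p
(305 + 294*I(C(2, 1), f)) - 93723 = (305 + 294*(-5 + 3*(2/13))) - 93723 = (305 + 294*(-5 + 6/13)) - 93723 = (305 + 294*(-59/13)) - 93723 = (305 - 17346/13) - 93723 = -13381/13 - 93723 = -1231780/13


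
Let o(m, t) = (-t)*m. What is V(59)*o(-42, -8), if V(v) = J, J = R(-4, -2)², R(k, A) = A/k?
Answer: -84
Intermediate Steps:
o(m, t) = -m*t
J = ¼ (J = (-2/(-4))² = (-2*(-¼))² = (½)² = ¼ ≈ 0.25000)
V(v) = ¼
V(59)*o(-42, -8) = (-1*(-42)*(-8))/4 = (¼)*(-336) = -84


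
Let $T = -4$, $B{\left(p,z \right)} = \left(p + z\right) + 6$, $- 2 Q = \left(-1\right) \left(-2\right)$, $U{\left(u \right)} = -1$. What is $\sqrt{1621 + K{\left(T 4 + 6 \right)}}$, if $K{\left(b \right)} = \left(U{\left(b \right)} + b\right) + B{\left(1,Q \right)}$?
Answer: $4 \sqrt{101} \approx 40.2$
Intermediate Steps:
$Q = -1$ ($Q = - \frac{\left(-1\right) \left(-2\right)}{2} = \left(- \frac{1}{2}\right) 2 = -1$)
$B{\left(p,z \right)} = 6 + p + z$
$K{\left(b \right)} = 5 + b$ ($K{\left(b \right)} = \left(-1 + b\right) + \left(6 + 1 - 1\right) = \left(-1 + b\right) + 6 = 5 + b$)
$\sqrt{1621 + K{\left(T 4 + 6 \right)}} = \sqrt{1621 + \left(5 + \left(\left(-4\right) 4 + 6\right)\right)} = \sqrt{1621 + \left(5 + \left(-16 + 6\right)\right)} = \sqrt{1621 + \left(5 - 10\right)} = \sqrt{1621 - 5} = \sqrt{1616} = 4 \sqrt{101}$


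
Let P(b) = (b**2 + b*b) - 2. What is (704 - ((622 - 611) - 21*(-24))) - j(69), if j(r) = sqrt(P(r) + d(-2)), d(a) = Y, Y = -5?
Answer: 189 - sqrt(9515) ≈ 91.455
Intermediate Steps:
P(b) = -2 + 2*b**2 (P(b) = (b**2 + b**2) - 2 = 2*b**2 - 2 = -2 + 2*b**2)
d(a) = -5
j(r) = sqrt(-7 + 2*r**2) (j(r) = sqrt((-2 + 2*r**2) - 5) = sqrt(-7 + 2*r**2))
(704 - ((622 - 611) - 21*(-24))) - j(69) = (704 - ((622 - 611) - 21*(-24))) - sqrt(-7 + 2*69**2) = (704 - (11 + 504)) - sqrt(-7 + 2*4761) = (704 - 1*515) - sqrt(-7 + 9522) = (704 - 515) - sqrt(9515) = 189 - sqrt(9515)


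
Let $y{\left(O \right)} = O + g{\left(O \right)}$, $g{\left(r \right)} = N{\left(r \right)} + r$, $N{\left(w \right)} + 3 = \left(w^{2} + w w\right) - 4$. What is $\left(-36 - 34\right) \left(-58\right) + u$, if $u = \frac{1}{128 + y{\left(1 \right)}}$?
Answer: $\frac{507501}{125} \approx 4060.0$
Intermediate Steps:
$N{\left(w \right)} = -7 + 2 w^{2}$ ($N{\left(w \right)} = -3 - \left(4 - w^{2} - w w\right) = -3 + \left(\left(w^{2} + w^{2}\right) - 4\right) = -3 + \left(2 w^{2} - 4\right) = -3 + \left(-4 + 2 w^{2}\right) = -7 + 2 w^{2}$)
$g{\left(r \right)} = -7 + r + 2 r^{2}$ ($g{\left(r \right)} = \left(-7 + 2 r^{2}\right) + r = -7 + r + 2 r^{2}$)
$y{\left(O \right)} = -7 + 2 O + 2 O^{2}$ ($y{\left(O \right)} = O + \left(-7 + O + 2 O^{2}\right) = -7 + 2 O + 2 O^{2}$)
$u = \frac{1}{125}$ ($u = \frac{1}{128 + \left(-7 + 2 \cdot 1 + 2 \cdot 1^{2}\right)} = \frac{1}{128 + \left(-7 + 2 + 2 \cdot 1\right)} = \frac{1}{128 + \left(-7 + 2 + 2\right)} = \frac{1}{128 - 3} = \frac{1}{125} \approx 0.008$)
$\left(-36 - 34\right) \left(-58\right) + u = \left(-36 - 34\right) \left(-58\right) + \frac{1}{125} = \left(-70\right) \left(-58\right) + \frac{1}{125} = 4060 + \frac{1}{125} = \frac{507501}{125}$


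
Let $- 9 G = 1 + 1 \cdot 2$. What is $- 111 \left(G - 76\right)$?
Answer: $8473$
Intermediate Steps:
$G = - \frac{1}{3}$ ($G = - \frac{1 + 1 \cdot 2}{9} = - \frac{1 + 2}{9} = \left(- \frac{1}{9}\right) 3 = - \frac{1}{3} \approx -0.33333$)
$- 111 \left(G - 76\right) = - 111 \left(- \frac{1}{3} - 76\right) = \left(-111\right) \left(- \frac{229}{3}\right) = 8473$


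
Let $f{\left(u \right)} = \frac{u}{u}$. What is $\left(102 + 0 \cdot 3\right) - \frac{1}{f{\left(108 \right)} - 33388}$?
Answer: $\frac{3405475}{33387} \approx 102.0$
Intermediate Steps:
$f{\left(u \right)} = 1$
$\left(102 + 0 \cdot 3\right) - \frac{1}{f{\left(108 \right)} - 33388} = \left(102 + 0 \cdot 3\right) - \frac{1}{1 - 33388} = \left(102 + 0\right) - \frac{1}{-33387} = 102 - - \frac{1}{33387} = 102 + \frac{1}{33387} = \frac{3405475}{33387}$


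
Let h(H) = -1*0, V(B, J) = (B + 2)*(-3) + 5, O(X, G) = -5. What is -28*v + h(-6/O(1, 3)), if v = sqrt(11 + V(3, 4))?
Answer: -28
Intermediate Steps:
V(B, J) = -1 - 3*B (V(B, J) = (2 + B)*(-3) + 5 = (-6 - 3*B) + 5 = -1 - 3*B)
h(H) = 0
v = 1 (v = sqrt(11 + (-1 - 3*3)) = sqrt(11 + (-1 - 9)) = sqrt(11 - 10) = sqrt(1) = 1)
-28*v + h(-6/O(1, 3)) = -28*1 + 0 = -28 + 0 = -28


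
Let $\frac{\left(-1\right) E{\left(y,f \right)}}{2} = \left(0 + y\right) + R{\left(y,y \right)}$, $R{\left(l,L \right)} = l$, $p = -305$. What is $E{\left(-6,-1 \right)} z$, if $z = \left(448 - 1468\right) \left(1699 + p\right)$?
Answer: $-34125120$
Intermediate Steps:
$z = -1421880$ ($z = \left(448 - 1468\right) \left(1699 - 305\right) = \left(-1020\right) 1394 = -1421880$)
$E{\left(y,f \right)} = - 4 y$ ($E{\left(y,f \right)} = - 2 \left(\left(0 + y\right) + y\right) = - 2 \left(y + y\right) = - 2 \cdot 2 y = - 4 y$)
$E{\left(-6,-1 \right)} z = \left(-4\right) \left(-6\right) \left(-1421880\right) = 24 \left(-1421880\right) = -34125120$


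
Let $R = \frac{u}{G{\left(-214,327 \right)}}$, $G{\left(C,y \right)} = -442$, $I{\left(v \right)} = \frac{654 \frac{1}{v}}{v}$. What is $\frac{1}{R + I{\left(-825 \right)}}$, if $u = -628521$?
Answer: $\frac{100278750}{142595798231} \approx 0.00070324$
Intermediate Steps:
$I{\left(v \right)} = \frac{654}{v^{2}}$
$R = \frac{628521}{442}$ ($R = - \frac{628521}{-442} = \left(-628521\right) \left(- \frac{1}{442}\right) = \frac{628521}{442} \approx 1422.0$)
$\frac{1}{R + I{\left(-825 \right)}} = \frac{1}{\frac{628521}{442} + \frac{654}{680625}} = \frac{1}{\frac{628521}{442} + 654 \cdot \frac{1}{680625}} = \frac{1}{\frac{628521}{442} + \frac{218}{226875}} = \frac{1}{\frac{142595798231}{100278750}} = \frac{100278750}{142595798231}$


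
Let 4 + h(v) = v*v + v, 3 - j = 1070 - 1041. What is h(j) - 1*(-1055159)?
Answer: 1055805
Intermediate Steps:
j = -26 (j = 3 - (1070 - 1041) = 3 - 1*29 = 3 - 29 = -26)
h(v) = -4 + v + v² (h(v) = -4 + (v*v + v) = -4 + (v² + v) = -4 + (v + v²) = -4 + v + v²)
h(j) - 1*(-1055159) = (-4 - 26 + (-26)²) - 1*(-1055159) = (-4 - 26 + 676) + 1055159 = 646 + 1055159 = 1055805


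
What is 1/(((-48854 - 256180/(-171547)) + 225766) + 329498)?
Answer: 171547/86873372450 ≈ 1.9747e-6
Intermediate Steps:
1/(((-48854 - 256180/(-171547)) + 225766) + 329498) = 1/(((-48854 - 256180*(-1/171547)) + 225766) + 329498) = 1/(((-48854 + 256180/171547) + 225766) + 329498) = 1/((-8380500958/171547 + 225766) + 329498) = 1/(30348979044/171547 + 329498) = 1/(86873372450/171547) = 171547/86873372450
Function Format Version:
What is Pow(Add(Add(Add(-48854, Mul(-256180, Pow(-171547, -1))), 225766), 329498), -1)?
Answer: Rational(171547, 86873372450) ≈ 1.9747e-6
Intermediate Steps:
Pow(Add(Add(Add(-48854, Mul(-256180, Pow(-171547, -1))), 225766), 329498), -1) = Pow(Add(Add(Add(-48854, Mul(-256180, Rational(-1, 171547))), 225766), 329498), -1) = Pow(Add(Add(Add(-48854, Rational(256180, 171547)), 225766), 329498), -1) = Pow(Add(Add(Rational(-8380500958, 171547), 225766), 329498), -1) = Pow(Add(Rational(30348979044, 171547), 329498), -1) = Pow(Rational(86873372450, 171547), -1) = Rational(171547, 86873372450)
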